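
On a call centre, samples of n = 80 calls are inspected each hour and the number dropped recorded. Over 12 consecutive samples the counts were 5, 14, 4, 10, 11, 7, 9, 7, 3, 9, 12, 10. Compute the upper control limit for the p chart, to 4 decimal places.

p̄ = Σdᵢ / (k·n) = 101 / (12 × 80) = 0.10521
UCL = p̄ + 3·√(p̄(1−p̄)/n) = 0.10521 + 3 × √(0.10521×0.89479/80) = 0.10521 + 3 × 0.03430 = 0.20812

0.2081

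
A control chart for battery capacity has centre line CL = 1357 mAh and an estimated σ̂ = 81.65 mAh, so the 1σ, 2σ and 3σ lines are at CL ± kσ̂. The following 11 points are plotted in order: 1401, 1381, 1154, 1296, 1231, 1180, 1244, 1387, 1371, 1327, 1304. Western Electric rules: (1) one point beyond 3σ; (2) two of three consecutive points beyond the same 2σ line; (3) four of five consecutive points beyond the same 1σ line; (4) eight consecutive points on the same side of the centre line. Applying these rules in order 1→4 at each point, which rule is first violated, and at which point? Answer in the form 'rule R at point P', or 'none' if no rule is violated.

Zone of each point (C = within 1σ̂, B = 1σ̂–2σ̂, A = 2σ̂–3σ̂, * = beyond 3σ̂; sign = side of CL): 1:+C, 2:+C, 3:-A, 4:-C, 5:-B, 6:-A, 7:-B, 8:+C, 9:+C, 10:-C, 11:-C
Rule 3 (four of five consecutive points beyond the same 1σ limit) is satisfied at point 7.

rule 3 at point 7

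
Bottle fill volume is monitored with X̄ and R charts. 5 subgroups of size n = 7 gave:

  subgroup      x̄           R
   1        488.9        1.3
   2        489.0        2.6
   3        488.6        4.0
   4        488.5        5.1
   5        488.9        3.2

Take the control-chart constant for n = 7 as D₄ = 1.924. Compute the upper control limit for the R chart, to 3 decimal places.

6.234

R̄ = (1.3 + 2.6 + 4.0 + 5.1 + 3.2) / 5 = 16.2000 / 5 = 3.2400
UCL_R = D₄·R̄ = 1.924 × 3.2400 = 6.2338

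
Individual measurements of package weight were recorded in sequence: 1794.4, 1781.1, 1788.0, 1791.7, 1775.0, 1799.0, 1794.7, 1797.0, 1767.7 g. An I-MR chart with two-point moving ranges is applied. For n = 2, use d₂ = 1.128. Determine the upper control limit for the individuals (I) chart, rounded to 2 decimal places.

1821.03

X̄ = (1794.4 + 1781.1 + 1788.0 + 1791.7 + 1775.0 + 1799.0 + 1794.7 + 1797.0 + 1767.7) / 9 = 1787.6222
Moving ranges: 13.3, 6.9, 3.7, 16.7, 24.0, 4.3, 2.3, 29.3; M̄R̄ = 100.5000 / 8 = 12.5625
UCL = X̄ + 3·M̄R̄/d₂ = 1787.6222 + 3 × 12.5625 / 1.128 = 1821.0331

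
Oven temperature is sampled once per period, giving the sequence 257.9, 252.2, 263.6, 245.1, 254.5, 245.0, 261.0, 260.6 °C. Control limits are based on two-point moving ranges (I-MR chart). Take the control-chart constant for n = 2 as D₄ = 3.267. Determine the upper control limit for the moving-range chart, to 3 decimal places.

Moving ranges: 5.7, 11.4, 18.5, 9.4, 9.5, 16.0, 0.4; M̄R̄ = 70.9000 / 7 = 10.1286
UCL_MR = D₄·M̄R̄ = 3.267 × 10.1286 = 33.0900

33.090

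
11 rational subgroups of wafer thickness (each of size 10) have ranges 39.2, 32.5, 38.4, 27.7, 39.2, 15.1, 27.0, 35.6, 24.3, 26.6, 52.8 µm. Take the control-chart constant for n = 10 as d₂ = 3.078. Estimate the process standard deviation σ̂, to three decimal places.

R̄ = (39.2 + 32.5 + 38.4 + 27.7 + 39.2 + 15.1 + 27.0 + 35.6 + 24.3 + 26.6 + 52.8) / 11 = 32.5818
σ̂ = R̄ / d₂ = 32.5818 / 3.078 = 10.5854

10.585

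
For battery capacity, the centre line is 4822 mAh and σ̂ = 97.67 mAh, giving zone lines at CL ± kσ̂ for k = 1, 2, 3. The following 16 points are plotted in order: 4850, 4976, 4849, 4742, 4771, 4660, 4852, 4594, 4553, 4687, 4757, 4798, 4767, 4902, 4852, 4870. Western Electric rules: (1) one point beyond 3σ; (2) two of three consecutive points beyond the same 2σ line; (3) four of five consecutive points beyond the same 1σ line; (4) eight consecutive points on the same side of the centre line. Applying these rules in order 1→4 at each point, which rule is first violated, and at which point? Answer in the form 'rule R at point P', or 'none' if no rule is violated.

rule 2 at point 9

Zone of each point (C = within 1σ̂, B = 1σ̂–2σ̂, A = 2σ̂–3σ̂, * = beyond 3σ̂; sign = side of CL): 1:+C, 2:+B, 3:+C, 4:-C, 5:-C, 6:-B, 7:+C, 8:-A, 9:-A, 10:-B, 11:-C, 12:-C, 13:-C, 14:+C, 15:+C, 16:+C
Rule 2 (two of three consecutive points beyond the same 2σ limit) is satisfied at point 9.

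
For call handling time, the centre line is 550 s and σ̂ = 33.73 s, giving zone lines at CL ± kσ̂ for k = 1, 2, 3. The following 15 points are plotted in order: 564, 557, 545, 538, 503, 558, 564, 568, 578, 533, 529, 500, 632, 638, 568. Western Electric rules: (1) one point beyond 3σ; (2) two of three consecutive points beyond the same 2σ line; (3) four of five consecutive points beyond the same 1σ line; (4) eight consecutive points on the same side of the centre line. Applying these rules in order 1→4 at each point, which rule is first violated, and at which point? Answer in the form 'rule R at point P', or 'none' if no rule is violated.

rule 2 at point 14

Zone of each point (C = within 1σ̂, B = 1σ̂–2σ̂, A = 2σ̂–3σ̂, * = beyond 3σ̂; sign = side of CL): 1:+C, 2:+C, 3:-C, 4:-C, 5:-B, 6:+C, 7:+C, 8:+C, 9:+C, 10:-C, 11:-C, 12:-B, 13:+A, 14:+A, 15:+C
Rule 2 (two of three consecutive points beyond the same 2σ limit) is satisfied at point 14.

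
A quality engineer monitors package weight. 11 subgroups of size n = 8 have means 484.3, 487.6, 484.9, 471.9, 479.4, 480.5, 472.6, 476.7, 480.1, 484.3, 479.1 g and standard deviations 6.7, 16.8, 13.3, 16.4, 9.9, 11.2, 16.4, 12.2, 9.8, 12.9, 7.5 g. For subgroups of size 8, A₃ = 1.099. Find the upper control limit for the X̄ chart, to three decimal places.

X̄̄ = (484.3 + 487.6 + 484.9 + 471.9 + 479.4 + 480.5 + 472.6 + 476.7 + 480.1 + 484.3 + 479.1) / 11 = 480.1273
s̄ = (6.7 + 16.8 + 13.3 + 16.4 + 9.9 + 11.2 + 16.4 + 12.2 + 9.8 + 12.9 + 7.5) / 11 = 12.1000
UCL = X̄̄ + A₃·s̄ = 480.1273 + 1.099 × 12.1000 = 493.4252

493.425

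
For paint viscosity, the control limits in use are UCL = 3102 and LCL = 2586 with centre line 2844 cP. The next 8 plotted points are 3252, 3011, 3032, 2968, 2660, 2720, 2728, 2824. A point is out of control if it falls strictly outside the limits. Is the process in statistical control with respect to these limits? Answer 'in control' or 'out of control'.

Compare each point to [2586, 3102]: sample 1 = 3252 > UCL.

out of control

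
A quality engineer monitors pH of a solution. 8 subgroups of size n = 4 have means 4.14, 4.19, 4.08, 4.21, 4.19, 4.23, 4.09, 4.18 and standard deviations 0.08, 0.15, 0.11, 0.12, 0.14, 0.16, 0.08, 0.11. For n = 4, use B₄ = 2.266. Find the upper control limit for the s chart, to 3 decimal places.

s̄ = (0.08 + 0.15 + 0.11 + 0.12 + 0.14 + 0.16 + 0.08 + 0.11) / 8 = 0.1187
UCL_s = B₄·s̄ = 2.266 × 0.1187 = 0.2691

0.269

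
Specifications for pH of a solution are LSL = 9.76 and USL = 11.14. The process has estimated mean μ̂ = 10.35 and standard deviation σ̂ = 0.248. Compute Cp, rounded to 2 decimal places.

0.93

Cp = (USL − LSL) / (6σ̂) = (11.14 − 9.76) / (6 × 0.248) = 1.3800 / 1.4880 = 0.9274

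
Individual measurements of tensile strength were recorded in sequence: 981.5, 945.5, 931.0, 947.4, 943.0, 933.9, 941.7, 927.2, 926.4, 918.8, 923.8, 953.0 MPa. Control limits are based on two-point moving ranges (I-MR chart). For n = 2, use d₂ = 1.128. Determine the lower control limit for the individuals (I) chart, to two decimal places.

X̄ = (981.5 + 945.5 + 931.0 + 947.4 + 943.0 + 933.9 + 941.7 + 927.2 + 926.4 + 918.8 + 923.8 + 953.0) / 12 = 939.4333
Moving ranges: 36.0, 14.5, 16.4, 4.4, 9.1, 7.8, 14.5, 0.8, 7.6, 5.0, 29.2; M̄R̄ = 145.3000 / 11 = 13.2091
LCL = X̄ − 3·M̄R̄/d₂ = 939.4333 − 3 × 13.2091 / 1.128 = 904.3028

904.30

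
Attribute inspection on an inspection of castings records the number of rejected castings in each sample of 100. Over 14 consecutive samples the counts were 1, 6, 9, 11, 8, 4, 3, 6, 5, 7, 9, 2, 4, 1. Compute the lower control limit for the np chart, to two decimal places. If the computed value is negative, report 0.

p̄ = Σdᵢ / (k·n) = 76 / (14 × 100) = 0.05429
LCL = np̄ − 3·√(np̄(1−p̄)) = 5.4286 − 3 × 2.2658 = -1.3688 → 0 (negative, so LCL = 0)

0.00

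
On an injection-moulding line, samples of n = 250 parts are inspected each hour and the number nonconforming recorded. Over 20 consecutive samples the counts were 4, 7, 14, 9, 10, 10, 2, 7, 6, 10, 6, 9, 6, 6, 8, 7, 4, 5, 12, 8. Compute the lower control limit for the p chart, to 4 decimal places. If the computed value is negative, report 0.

0.0000

p̄ = Σdᵢ / (k·n) = 150 / (20 × 250) = 0.03000
LCL = p̄ − 3·√(p̄(1−p̄)/n) = 0.03000 − 3 × 0.01079 = -0.00237 → 0 (negative, so LCL = 0)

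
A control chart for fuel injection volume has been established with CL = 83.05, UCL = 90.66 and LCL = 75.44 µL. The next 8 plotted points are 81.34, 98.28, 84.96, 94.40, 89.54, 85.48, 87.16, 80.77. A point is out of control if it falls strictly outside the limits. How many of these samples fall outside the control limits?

2

Compare each point to [75.44, 90.66]: sample 2 = 98.28 > UCL; sample 4 = 94.40 > UCL.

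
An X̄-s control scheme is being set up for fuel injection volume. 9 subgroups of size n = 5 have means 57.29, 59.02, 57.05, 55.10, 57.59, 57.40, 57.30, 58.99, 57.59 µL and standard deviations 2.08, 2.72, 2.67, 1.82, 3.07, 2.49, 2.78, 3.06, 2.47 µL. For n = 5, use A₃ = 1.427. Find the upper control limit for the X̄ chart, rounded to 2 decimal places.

61.15

X̄̄ = (57.29 + 59.02 + 57.05 + 55.10 + 57.59 + 57.40 + 57.30 + 58.99 + 57.59) / 9 = 57.4811
s̄ = (2.08 + 2.72 + 2.67 + 1.82 + 3.07 + 2.49 + 2.78 + 3.06 + 2.47) / 9 = 2.5733
UCL = X̄̄ + A₃·s̄ = 57.4811 + 1.427 × 2.5733 = 61.1533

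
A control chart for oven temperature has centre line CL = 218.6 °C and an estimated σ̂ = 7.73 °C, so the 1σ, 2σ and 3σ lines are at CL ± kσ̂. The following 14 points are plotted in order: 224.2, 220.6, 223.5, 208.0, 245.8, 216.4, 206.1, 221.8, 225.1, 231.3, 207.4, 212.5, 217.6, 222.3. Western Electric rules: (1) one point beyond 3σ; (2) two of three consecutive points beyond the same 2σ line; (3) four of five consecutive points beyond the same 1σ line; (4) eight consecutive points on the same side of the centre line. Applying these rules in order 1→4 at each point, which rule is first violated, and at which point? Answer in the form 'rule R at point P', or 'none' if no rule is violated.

Zone of each point (C = within 1σ̂, B = 1σ̂–2σ̂, A = 2σ̂–3σ̂, * = beyond 3σ̂; sign = side of CL): 1:+C, 2:+C, 3:+C, 4:-B, 5:+*, 6:-C, 7:-B, 8:+C, 9:+C, 10:+B, 11:-B, 12:-C, 13:-C, 14:+C
Rule 1 (one point beyond the 3σ limits) is satisfied at point 5.

rule 1 at point 5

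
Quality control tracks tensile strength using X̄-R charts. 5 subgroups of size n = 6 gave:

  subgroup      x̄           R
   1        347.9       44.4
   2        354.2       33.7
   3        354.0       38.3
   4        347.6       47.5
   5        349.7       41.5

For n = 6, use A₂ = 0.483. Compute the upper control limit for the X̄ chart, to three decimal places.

X̄̄ = (347.9 + 354.2 + 354.0 + 347.6 + 349.7) / 5 = 1753.4000 / 5 = 350.6800
R̄ = (44.4 + 33.7 + 38.3 + 47.5 + 41.5) / 5 = 205.4000 / 5 = 41.0800
UCL = X̄̄ + A₂·R̄ = 350.6800 + 0.483 × 41.0800 = 370.5216

370.522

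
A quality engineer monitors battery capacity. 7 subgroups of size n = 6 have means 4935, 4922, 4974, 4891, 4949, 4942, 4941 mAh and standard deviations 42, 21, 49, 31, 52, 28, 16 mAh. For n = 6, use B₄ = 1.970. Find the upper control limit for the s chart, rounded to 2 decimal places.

s̄ = (42 + 21 + 49 + 31 + 52 + 28 + 16) / 7 = 34.1429
UCL_s = B₄·s̄ = 1.970 × 34.1429 = 67.2614

67.26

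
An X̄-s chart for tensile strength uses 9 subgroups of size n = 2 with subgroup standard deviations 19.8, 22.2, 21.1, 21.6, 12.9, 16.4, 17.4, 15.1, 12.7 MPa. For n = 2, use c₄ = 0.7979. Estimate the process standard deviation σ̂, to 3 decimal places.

22.169

s̄ = (19.8 + 22.2 + 21.1 + 21.6 + 12.9 + 16.4 + 17.4 + 15.1 + 12.7) / 9 = 17.6889
σ̂ = s̄ / c₄ = 17.6889 / 0.7979 = 22.1693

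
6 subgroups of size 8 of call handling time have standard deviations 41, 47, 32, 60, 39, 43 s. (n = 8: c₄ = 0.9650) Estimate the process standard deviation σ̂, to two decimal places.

45.25

s̄ = (41 + 47 + 32 + 60 + 39 + 43) / 6 = 43.6667
σ̂ = s̄ / c₄ = 43.6667 / 0.9650 = 45.2504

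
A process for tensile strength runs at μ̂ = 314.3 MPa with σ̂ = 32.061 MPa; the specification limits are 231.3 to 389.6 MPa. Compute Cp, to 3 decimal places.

Cp = (USL − LSL) / (6σ̂) = (389.6 − 231.3) / (6 × 32.061) = 158.3000 / 192.3660 = 0.8229

0.823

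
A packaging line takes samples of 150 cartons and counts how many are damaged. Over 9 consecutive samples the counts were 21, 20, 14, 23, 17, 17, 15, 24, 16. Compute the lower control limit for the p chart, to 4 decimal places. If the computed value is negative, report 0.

p̄ = Σdᵢ / (k·n) = 167 / (9 × 150) = 0.12370
LCL = p̄ − 3·√(p̄(1−p̄)/n) = 0.12370 − 3 × 0.02688 = 0.04306

0.0431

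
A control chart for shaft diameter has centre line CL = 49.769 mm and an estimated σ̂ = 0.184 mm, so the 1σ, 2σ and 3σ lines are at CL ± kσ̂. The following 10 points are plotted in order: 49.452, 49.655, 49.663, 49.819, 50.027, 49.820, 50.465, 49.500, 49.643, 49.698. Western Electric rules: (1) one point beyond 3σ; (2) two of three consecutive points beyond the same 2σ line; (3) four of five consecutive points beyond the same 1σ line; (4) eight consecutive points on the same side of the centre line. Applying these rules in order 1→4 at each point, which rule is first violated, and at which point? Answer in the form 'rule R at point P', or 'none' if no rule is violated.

rule 1 at point 7

Zone of each point (C = within 1σ̂, B = 1σ̂–2σ̂, A = 2σ̂–3σ̂, * = beyond 3σ̂; sign = side of CL): 1:-B, 2:-C, 3:-C, 4:+C, 5:+B, 6:+C, 7:+*, 8:-B, 9:-C, 10:-C
Rule 1 (one point beyond the 3σ limits) is satisfied at point 7.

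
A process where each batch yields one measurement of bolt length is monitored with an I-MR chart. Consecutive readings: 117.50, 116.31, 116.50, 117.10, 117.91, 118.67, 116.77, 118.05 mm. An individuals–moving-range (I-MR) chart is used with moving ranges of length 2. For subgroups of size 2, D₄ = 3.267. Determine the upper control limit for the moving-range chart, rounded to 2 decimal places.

3.14

Moving ranges: 1.19, 0.19, 0.60, 0.81, 0.76, 1.90, 1.28; M̄R̄ = 6.7300 / 7 = 0.9614
UCL_MR = D₄·M̄R̄ = 3.267 × 0.9614 = 3.1410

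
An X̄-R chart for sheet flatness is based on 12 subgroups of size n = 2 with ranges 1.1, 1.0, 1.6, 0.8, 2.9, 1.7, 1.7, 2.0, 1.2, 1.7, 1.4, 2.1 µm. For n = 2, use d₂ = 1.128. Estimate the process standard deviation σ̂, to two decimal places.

1.42

R̄ = (1.1 + 1.0 + 1.6 + 0.8 + 2.9 + 1.7 + 1.7 + 2.0 + 1.2 + 1.7 + 1.4 + 2.1) / 12 = 1.6000
σ̂ = R̄ / d₂ = 1.6000 / 1.128 = 1.4184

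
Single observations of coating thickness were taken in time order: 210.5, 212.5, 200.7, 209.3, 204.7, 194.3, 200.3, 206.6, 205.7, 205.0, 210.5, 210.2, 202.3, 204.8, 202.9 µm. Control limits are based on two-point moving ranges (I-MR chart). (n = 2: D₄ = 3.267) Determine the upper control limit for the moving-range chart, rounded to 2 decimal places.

Moving ranges: 2.0, 11.8, 8.6, 4.6, 10.4, 6.0, 6.3, 0.9, 0.7, 5.5, 0.3, 7.9, 2.5, 1.9; M̄R̄ = 69.4000 / 14 = 4.9571
UCL_MR = D₄·M̄R̄ = 3.267 × 4.9571 = 16.1950

16.19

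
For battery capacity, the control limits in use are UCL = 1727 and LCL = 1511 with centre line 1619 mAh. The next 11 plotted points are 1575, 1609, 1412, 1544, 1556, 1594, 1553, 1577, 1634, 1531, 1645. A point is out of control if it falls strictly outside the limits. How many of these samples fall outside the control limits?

1

Compare each point to [1511, 1727]: sample 3 = 1412 < LCL.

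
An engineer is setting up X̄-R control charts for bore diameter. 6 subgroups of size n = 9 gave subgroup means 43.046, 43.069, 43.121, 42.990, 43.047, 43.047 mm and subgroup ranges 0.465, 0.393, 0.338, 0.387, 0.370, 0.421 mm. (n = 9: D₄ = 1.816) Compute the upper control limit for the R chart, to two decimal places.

0.72

R̄ = (0.465 + 0.393 + 0.338 + 0.387 + 0.370 + 0.421) / 6 = 2.3740 / 6 = 0.3957
UCL_R = D₄·R̄ = 1.816 × 0.3957 = 0.7185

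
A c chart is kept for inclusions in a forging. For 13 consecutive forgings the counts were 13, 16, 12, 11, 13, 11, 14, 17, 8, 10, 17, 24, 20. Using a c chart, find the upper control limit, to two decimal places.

25.66

c̄ = (13 + 16 + 12 + 11 + 13 + 11 + 14 + 17 + 8 + 10 + 17 + 24 + 20) / 13 = 186 / 13 = 14.3077
UCL = c̄ + 3√c̄ = 14.3077 + 3 × √14.3077 = 14.3077 + 3 × 3.7826 = 25.6553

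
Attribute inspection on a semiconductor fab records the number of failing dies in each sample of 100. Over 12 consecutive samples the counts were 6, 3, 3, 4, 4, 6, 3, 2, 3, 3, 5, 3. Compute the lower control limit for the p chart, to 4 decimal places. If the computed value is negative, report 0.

p̄ = Σdᵢ / (k·n) = 45 / (12 × 100) = 0.03750
LCL = p̄ − 3·√(p̄(1−p̄)/n) = 0.03750 − 3 × 0.01900 = -0.01950 → 0 (negative, so LCL = 0)

0.0000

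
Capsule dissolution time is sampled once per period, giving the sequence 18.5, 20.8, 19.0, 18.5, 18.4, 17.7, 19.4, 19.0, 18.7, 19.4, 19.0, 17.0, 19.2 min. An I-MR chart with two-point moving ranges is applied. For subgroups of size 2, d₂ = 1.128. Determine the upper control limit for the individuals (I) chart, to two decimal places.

21.72

X̄ = (18.5 + 20.8 + 19.0 + 18.5 + 18.4 + 17.7 + 19.4 + 19.0 + 18.7 + 19.4 + 19.0 + 17.0 + 19.2) / 13 = 18.8154
Moving ranges: 2.3, 1.8, 0.5, 0.1, 0.7, 1.7, 0.4, 0.3, 0.7, 0.4, 2.0, 2.2; M̄R̄ = 13.1000 / 12 = 1.0917
UCL = X̄ + 3·M̄R̄/d₂ = 18.8154 + 3 × 1.0917 / 1.128 = 21.7188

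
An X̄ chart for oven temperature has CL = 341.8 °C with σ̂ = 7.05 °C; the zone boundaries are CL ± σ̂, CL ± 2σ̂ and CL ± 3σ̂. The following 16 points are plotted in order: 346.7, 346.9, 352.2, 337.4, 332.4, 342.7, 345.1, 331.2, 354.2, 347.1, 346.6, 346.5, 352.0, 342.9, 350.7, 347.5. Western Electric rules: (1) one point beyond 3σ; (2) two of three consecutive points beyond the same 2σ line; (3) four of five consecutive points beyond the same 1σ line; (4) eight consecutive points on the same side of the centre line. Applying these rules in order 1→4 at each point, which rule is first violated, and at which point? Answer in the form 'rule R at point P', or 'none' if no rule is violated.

Zone of each point (C = within 1σ̂, B = 1σ̂–2σ̂, A = 2σ̂–3σ̂, * = beyond 3σ̂; sign = side of CL): 1:+C, 2:+C, 3:+B, 4:-C, 5:-B, 6:+C, 7:+C, 8:-B, 9:+B, 10:+C, 11:+C, 12:+C, 13:+B, 14:+C, 15:+B, 16:+C
Rule 4 (eight consecutive points on the same side of the centre line) is satisfied at point 16.

rule 4 at point 16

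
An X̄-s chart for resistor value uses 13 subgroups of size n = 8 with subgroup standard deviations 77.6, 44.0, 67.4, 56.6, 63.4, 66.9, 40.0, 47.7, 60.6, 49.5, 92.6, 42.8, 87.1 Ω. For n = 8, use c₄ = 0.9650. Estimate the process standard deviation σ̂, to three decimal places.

s̄ = (77.6 + 44.0 + 67.4 + 56.6 + 63.4 + 66.9 + 40.0 + 47.7 + 60.6 + 49.5 + 92.6 + 42.8 + 87.1) / 13 = 61.2462
σ̂ = s̄ / c₄ = 61.2462 / 0.9650 = 63.4675

63.468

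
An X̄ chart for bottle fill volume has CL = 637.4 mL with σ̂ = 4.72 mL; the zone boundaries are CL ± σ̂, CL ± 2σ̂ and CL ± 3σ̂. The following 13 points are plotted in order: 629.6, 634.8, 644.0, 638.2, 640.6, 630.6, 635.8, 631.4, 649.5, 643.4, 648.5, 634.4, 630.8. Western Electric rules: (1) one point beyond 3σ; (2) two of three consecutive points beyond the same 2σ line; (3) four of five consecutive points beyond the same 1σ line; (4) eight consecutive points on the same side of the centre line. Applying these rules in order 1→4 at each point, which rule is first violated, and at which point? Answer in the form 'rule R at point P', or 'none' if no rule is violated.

Zone of each point (C = within 1σ̂, B = 1σ̂–2σ̂, A = 2σ̂–3σ̂, * = beyond 3σ̂; sign = side of CL): 1:-B, 2:-C, 3:+B, 4:+C, 5:+C, 6:-B, 7:-C, 8:-B, 9:+A, 10:+B, 11:+A, 12:-C, 13:-B
Rule 2 (two of three consecutive points beyond the same 2σ limit) is satisfied at point 11.

rule 2 at point 11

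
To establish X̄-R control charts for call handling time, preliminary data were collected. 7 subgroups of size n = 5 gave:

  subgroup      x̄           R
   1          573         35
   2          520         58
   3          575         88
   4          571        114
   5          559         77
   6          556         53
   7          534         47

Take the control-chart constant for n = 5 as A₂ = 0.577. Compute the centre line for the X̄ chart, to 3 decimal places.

X̄̄ = (573 + 520 + 575 + 571 + 559 + 556 + 534) / 7 = 3888.0000 / 7 = 555.4286
CL = X̄̄ = 555.4286

555.429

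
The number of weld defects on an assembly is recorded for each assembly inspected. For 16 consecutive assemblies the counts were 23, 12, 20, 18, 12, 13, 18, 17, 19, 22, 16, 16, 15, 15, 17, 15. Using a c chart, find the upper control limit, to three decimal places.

c̄ = (23 + 12 + 20 + 18 + 12 + 13 + 18 + 17 + 19 + 22 + 16 + 16 + 15 + 15 + 17 + 15) / 16 = 268 / 16 = 16.7500
UCL = c̄ + 3√c̄ = 16.7500 + 3 × √16.7500 = 16.7500 + 3 × 4.0927 = 29.0280

29.028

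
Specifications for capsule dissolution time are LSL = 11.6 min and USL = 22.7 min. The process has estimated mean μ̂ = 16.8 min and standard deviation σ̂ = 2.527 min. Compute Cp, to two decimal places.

0.73

Cp = (USL − LSL) / (6σ̂) = (22.7 − 11.6) / (6 × 2.527) = 11.1000 / 15.1620 = 0.7321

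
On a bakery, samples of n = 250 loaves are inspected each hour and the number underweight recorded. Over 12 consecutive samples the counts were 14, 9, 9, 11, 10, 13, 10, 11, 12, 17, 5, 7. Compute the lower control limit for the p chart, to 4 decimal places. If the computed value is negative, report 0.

0.0043

p̄ = Σdᵢ / (k·n) = 128 / (12 × 250) = 0.04267
LCL = p̄ − 3·√(p̄(1−p̄)/n) = 0.04267 − 3 × 0.01278 = 0.00432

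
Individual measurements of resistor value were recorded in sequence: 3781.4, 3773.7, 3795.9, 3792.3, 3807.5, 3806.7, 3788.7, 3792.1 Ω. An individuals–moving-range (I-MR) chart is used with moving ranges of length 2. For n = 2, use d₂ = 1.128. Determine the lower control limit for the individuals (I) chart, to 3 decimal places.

3765.350

X̄ = (3781.4 + 3773.7 + 3795.9 + 3792.3 + 3807.5 + 3806.7 + 3788.7 + 3792.1) / 8 = 3792.2875
Moving ranges: 7.7, 22.2, 3.6, 15.2, 0.8, 18.0, 3.4; M̄R̄ = 70.9000 / 7 = 10.1286
LCL = X̄ − 3·M̄R̄/d₂ = 3792.2875 − 3 × 10.1286 / 1.128 = 3765.3498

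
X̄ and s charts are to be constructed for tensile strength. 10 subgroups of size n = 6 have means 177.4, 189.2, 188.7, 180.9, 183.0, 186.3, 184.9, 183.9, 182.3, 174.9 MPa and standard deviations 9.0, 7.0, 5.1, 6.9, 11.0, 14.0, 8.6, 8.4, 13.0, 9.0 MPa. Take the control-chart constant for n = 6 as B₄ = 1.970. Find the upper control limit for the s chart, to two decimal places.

18.12

s̄ = (9.0 + 7.0 + 5.1 + 6.9 + 11.0 + 14.0 + 8.6 + 8.4 + 13.0 + 9.0) / 10 = 9.2000
UCL_s = B₄·s̄ = 1.970 × 9.2000 = 18.1240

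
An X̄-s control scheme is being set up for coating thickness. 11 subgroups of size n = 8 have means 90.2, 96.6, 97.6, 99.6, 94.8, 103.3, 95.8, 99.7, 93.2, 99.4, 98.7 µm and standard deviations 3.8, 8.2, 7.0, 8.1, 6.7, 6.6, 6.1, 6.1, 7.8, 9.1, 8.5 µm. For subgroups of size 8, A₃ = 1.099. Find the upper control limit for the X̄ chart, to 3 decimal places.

104.966

X̄̄ = (90.2 + 96.6 + 97.6 + 99.6 + 94.8 + 103.3 + 95.8 + 99.7 + 93.2 + 99.4 + 98.7) / 11 = 97.1727
s̄ = (3.8 + 8.2 + 7.0 + 8.1 + 6.7 + 6.6 + 6.1 + 6.1 + 7.8 + 9.1 + 8.5) / 11 = 7.0909
UCL = X̄̄ + A₃·s̄ = 97.1727 + 1.099 × 7.0909 = 104.9656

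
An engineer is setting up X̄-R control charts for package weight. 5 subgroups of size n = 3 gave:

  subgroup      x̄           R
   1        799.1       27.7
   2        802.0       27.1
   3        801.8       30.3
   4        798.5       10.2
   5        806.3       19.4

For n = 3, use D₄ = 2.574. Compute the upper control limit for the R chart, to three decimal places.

R̄ = (27.7 + 27.1 + 30.3 + 10.2 + 19.4) / 5 = 114.7000 / 5 = 22.9400
UCL_R = D₄·R̄ = 2.574 × 22.9400 = 59.0476

59.048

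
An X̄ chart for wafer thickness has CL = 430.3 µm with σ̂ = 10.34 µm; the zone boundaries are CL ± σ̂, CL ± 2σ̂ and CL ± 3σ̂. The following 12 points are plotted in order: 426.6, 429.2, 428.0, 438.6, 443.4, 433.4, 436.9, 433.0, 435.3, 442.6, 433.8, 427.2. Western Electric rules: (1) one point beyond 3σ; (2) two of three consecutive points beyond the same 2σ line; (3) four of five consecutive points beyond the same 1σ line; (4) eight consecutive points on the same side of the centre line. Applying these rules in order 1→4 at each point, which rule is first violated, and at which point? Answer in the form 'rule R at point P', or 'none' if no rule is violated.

Zone of each point (C = within 1σ̂, B = 1σ̂–2σ̂, A = 2σ̂–3σ̂, * = beyond 3σ̂; sign = side of CL): 1:-C, 2:-C, 3:-C, 4:+C, 5:+B, 6:+C, 7:+C, 8:+C, 9:+C, 10:+B, 11:+C, 12:-C
Rule 4 (eight consecutive points on the same side of the centre line) is satisfied at point 11.

rule 4 at point 11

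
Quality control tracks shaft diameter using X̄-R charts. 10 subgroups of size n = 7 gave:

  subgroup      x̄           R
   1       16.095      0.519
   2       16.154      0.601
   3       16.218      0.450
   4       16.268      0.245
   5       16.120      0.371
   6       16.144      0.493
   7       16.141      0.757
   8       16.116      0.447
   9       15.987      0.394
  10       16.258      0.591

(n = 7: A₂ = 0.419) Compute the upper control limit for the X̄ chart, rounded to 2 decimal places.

16.35

X̄̄ = (16.095 + 16.154 + 16.218 + 16.268 + 16.120 + 16.144 + 16.141 + 16.116 + 15.987 + 16.258) / 10 = 161.5010 / 10 = 16.1501
R̄ = (0.519 + 0.601 + 0.450 + 0.245 + 0.371 + 0.493 + 0.757 + 0.447 + 0.394 + 0.591) / 10 = 4.8680 / 10 = 0.4868
UCL = X̄̄ + A₂·R̄ = 16.1501 + 0.419 × 0.4868 = 16.3541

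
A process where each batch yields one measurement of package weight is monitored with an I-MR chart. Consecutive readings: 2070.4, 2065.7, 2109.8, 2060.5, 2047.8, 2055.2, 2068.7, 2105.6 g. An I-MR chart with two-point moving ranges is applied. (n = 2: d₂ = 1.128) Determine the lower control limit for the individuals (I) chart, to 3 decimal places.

2008.905

X̄ = (2070.4 + 2065.7 + 2109.8 + 2060.5 + 2047.8 + 2055.2 + 2068.7 + 2105.6) / 8 = 2072.9625
Moving ranges: 4.7, 44.1, 49.3, 12.7, 7.4, 13.5, 36.9; M̄R̄ = 168.6000 / 7 = 24.0857
LCL = X̄ − 3·M̄R̄/d₂ = 2072.9625 − 3 × 24.0857 / 1.128 = 2008.9047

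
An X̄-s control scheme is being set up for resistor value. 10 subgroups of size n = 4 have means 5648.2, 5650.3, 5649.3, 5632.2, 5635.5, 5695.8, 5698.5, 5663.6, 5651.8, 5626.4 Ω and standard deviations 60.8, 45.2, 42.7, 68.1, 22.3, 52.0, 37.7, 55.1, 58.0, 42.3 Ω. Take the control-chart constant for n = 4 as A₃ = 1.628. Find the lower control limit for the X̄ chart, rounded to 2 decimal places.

X̄̄ = (5648.2 + 5650.3 + 5649.3 + 5632.2 + 5635.5 + 5695.8 + 5698.5 + 5663.6 + 5651.8 + 5626.4) / 10 = 5655.1600
s̄ = (60.8 + 45.2 + 42.7 + 68.1 + 22.3 + 52.0 + 37.7 + 55.1 + 58.0 + 42.3) / 10 = 48.4200
LCL = X̄̄ − A₃·s̄ = 5655.1600 − 1.628 × 48.4200 = 5576.3322

5576.33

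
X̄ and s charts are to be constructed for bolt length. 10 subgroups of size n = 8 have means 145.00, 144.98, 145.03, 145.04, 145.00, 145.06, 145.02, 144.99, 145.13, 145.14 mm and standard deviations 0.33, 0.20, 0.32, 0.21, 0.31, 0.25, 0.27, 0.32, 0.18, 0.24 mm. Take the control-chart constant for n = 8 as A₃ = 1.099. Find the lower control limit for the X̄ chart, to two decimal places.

144.75

X̄̄ = (145.00 + 144.98 + 145.03 + 145.04 + 145.00 + 145.06 + 145.02 + 144.99 + 145.13 + 145.14) / 10 = 145.0390
s̄ = (0.33 + 0.20 + 0.32 + 0.21 + 0.31 + 0.25 + 0.27 + 0.32 + 0.18 + 0.24) / 10 = 0.2630
LCL = X̄̄ − A₃·s̄ = 145.0390 − 1.099 × 0.2630 = 144.7500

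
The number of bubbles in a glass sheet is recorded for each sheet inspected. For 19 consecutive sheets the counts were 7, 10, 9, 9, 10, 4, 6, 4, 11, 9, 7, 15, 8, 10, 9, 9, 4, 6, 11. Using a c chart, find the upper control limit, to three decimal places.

c̄ = (7 + 10 + 9 + 9 + 10 + 4 + 6 + 4 + 11 + 9 + 7 + 15 + 8 + 10 + 9 + 9 + 4 + 6 + 11) / 19 = 158 / 19 = 8.3158
UCL = c̄ + 3√c̄ = 8.3158 + 3 × √8.3158 = 8.3158 + 3 × 2.8837 = 16.9669

16.967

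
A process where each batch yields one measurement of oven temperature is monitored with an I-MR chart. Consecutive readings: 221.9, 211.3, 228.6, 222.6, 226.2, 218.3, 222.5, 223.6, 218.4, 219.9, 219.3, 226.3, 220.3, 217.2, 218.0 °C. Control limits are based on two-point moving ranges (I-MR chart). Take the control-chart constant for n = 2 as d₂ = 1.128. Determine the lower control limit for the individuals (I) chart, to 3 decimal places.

X̄ = (221.9 + 211.3 + 228.6 + 222.6 + 226.2 + 218.3 + 222.5 + 223.6 + 218.4 + 219.9 + 219.3 + 226.3 + 220.3 + 217.2 + 218.0) / 15 = 220.9600
Moving ranges: 10.6, 17.3, 6.0, 3.6, 7.9, 4.2, 1.1, 5.2, 1.5, 0.6, 7.0, 6.0, 3.1, 0.8; M̄R̄ = 74.9000 / 14 = 5.3500
LCL = X̄ − 3·M̄R̄/d₂ = 220.9600 − 3 × 5.3500 / 1.128 = 206.7313

206.731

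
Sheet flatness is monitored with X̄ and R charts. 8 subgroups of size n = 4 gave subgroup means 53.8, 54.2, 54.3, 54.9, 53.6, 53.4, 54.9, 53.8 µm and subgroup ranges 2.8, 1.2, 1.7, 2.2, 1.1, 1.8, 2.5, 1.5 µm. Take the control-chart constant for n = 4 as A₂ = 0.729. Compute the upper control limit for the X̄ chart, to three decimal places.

X̄̄ = (53.8 + 54.2 + 54.3 + 54.9 + 53.6 + 53.4 + 54.9 + 53.8) / 8 = 432.9000 / 8 = 54.1125
R̄ = (2.8 + 1.2 + 1.7 + 2.2 + 1.1 + 1.8 + 2.5 + 1.5) / 8 = 14.8000 / 8 = 1.8500
UCL = X̄̄ + A₂·R̄ = 54.1125 + 0.729 × 1.8500 = 55.4611

55.461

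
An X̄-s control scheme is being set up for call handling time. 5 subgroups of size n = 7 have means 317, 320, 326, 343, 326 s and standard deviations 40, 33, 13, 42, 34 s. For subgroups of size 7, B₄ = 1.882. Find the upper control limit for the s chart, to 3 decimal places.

s̄ = (40 + 33 + 13 + 42 + 34) / 5 = 32.4000
UCL_s = B₄·s̄ = 1.882 × 32.4000 = 60.9768

60.977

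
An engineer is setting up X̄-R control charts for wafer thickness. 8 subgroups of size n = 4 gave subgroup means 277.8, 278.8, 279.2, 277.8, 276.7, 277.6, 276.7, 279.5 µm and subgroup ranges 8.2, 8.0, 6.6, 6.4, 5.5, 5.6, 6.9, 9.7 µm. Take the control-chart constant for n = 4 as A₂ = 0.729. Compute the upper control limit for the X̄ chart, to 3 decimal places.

283.198

X̄̄ = (277.8 + 278.8 + 279.2 + 277.8 + 276.7 + 277.6 + 276.7 + 279.5) / 8 = 2224.1000 / 8 = 278.0125
R̄ = (8.2 + 8.0 + 6.6 + 6.4 + 5.5 + 5.6 + 6.9 + 9.7) / 8 = 56.9000 / 8 = 7.1125
UCL = X̄̄ + A₂·R̄ = 278.0125 + 0.729 × 7.1125 = 283.1975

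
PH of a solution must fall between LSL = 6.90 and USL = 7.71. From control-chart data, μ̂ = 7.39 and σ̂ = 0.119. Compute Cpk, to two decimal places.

0.90

Cpu = (USL − μ̂) / (3σ̂) = (7.71 − 7.39) / (3 × 0.119) = 0.8964; Cpl = (μ̂ − LSL) / (3σ̂) = (7.39 − 6.90) / (3 × 0.119) = 1.3725; Cpk = min(Cpu, Cpl) = 0.8964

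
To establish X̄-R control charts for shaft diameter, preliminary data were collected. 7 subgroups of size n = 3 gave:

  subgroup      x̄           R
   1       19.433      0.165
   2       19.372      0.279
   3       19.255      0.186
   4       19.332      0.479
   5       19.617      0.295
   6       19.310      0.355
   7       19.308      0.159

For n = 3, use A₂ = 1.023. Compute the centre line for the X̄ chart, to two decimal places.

19.38

X̄̄ = (19.433 + 19.372 + 19.255 + 19.332 + 19.617 + 19.310 + 19.308) / 7 = 135.6270 / 7 = 19.3753
CL = X̄̄ = 19.3753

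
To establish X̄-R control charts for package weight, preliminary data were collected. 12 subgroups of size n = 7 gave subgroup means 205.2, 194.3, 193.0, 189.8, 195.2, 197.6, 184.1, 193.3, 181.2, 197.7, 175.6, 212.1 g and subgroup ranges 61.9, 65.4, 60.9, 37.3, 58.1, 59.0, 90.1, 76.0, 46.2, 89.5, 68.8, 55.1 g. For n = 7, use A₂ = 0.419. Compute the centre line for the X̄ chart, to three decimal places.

193.258

X̄̄ = (205.2 + 194.3 + 193.0 + 189.8 + 195.2 + 197.6 + 184.1 + 193.3 + 181.2 + 197.7 + 175.6 + 212.1) / 12 = 2319.1000 / 12 = 193.2583
CL = X̄̄ = 193.2583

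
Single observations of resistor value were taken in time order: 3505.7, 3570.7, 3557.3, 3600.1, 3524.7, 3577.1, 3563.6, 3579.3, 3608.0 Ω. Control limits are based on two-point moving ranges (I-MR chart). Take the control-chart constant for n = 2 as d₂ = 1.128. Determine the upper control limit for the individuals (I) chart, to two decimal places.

3667.19

X̄ = (3505.7 + 3570.7 + 3557.3 + 3600.1 + 3524.7 + 3577.1 + 3563.6 + 3579.3 + 3608.0) / 9 = 3565.1667
Moving ranges: 65.0, 13.4, 42.8, 75.4, 52.4, 13.5, 15.7, 28.7; M̄R̄ = 306.9000 / 8 = 38.3625
UCL = X̄ + 3·M̄R̄/d₂ = 3565.1667 + 3 × 38.3625 / 1.128 = 3667.1946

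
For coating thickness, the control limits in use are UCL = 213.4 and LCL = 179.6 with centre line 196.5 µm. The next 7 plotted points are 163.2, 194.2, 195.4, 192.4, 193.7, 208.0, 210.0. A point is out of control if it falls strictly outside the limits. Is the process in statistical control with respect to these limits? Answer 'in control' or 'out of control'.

out of control

Compare each point to [179.6, 213.4]: sample 1 = 163.2 < LCL.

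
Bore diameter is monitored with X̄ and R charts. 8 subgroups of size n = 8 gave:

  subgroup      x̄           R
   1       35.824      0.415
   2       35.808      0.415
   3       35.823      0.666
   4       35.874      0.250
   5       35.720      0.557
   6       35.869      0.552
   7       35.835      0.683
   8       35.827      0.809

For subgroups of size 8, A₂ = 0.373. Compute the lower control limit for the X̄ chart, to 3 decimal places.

35.620

X̄̄ = (35.824 + 35.808 + 35.823 + 35.874 + 35.720 + 35.869 + 35.835 + 35.827) / 8 = 286.5800 / 8 = 35.8225
R̄ = (0.415 + 0.415 + 0.666 + 0.250 + 0.557 + 0.552 + 0.683 + 0.809) / 8 = 4.3470 / 8 = 0.5434
LCL = X̄̄ − A₂·R̄ = 35.8225 − 0.373 × 0.5434 = 35.6198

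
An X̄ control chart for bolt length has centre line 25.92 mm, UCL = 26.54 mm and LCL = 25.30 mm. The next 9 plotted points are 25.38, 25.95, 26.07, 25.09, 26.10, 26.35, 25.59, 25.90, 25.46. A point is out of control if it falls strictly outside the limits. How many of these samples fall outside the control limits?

1

Compare each point to [25.30, 26.54]: sample 4 = 25.09 < LCL.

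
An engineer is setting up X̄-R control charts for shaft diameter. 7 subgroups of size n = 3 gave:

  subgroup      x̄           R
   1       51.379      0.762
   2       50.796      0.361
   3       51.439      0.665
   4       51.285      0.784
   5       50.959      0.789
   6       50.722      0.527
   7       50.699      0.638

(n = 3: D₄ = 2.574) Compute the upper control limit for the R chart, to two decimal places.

R̄ = (0.762 + 0.361 + 0.665 + 0.784 + 0.789 + 0.527 + 0.638) / 7 = 4.5260 / 7 = 0.6466
UCL_R = D₄·R̄ = 2.574 × 0.6466 = 1.6643

1.66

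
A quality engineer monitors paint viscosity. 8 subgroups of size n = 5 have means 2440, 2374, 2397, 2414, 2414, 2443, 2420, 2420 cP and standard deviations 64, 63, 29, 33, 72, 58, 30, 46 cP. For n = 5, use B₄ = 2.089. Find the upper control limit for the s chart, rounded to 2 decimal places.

s̄ = (64 + 63 + 29 + 33 + 72 + 58 + 30 + 46) / 8 = 49.3750
UCL_s = B₄·s̄ = 2.089 × 49.3750 = 103.1444

103.14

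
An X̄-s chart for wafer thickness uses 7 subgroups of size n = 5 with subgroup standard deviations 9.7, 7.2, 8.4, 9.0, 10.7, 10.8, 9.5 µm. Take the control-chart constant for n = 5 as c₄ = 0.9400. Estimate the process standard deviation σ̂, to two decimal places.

s̄ = (9.7 + 7.2 + 8.4 + 9.0 + 10.7 + 10.8 + 9.5) / 7 = 9.3286
σ̂ = s̄ / c₄ = 9.3286 / 0.9400 = 9.9240

9.92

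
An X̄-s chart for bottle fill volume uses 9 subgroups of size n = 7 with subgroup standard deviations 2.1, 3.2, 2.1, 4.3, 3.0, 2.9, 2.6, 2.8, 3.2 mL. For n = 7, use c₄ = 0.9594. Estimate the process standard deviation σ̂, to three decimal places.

s̄ = (2.1 + 3.2 + 2.1 + 4.3 + 3.0 + 2.9 + 2.6 + 2.8 + 3.2) / 9 = 2.9111
σ̂ = s̄ / c₄ = 2.9111 / 0.9594 = 3.0343

3.034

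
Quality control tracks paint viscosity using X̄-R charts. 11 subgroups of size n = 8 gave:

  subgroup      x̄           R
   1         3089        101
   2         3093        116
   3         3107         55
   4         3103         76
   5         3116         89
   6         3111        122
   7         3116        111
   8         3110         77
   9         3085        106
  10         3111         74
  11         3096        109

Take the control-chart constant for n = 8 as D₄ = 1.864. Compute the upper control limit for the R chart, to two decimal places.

175.55

R̄ = (101 + 116 + 55 + 76 + 89 + 122 + 111 + 77 + 106 + 74 + 109) / 11 = 1036.0000 / 11 = 94.1818
UCL_R = D₄·R̄ = 1.864 × 94.1818 = 175.5549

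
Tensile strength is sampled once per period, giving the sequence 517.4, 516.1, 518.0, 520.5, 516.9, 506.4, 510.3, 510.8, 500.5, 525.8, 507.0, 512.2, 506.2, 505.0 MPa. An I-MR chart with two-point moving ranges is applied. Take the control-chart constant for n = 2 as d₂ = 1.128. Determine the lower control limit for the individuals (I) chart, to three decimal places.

493.747

X̄ = (517.4 + 516.1 + 518.0 + 520.5 + 516.9 + 506.4 + 510.3 + 510.8 + 500.5 + 525.8 + 507.0 + 512.2 + 506.2 + 505.0) / 14 = 512.3643
Moving ranges: 1.3, 1.9, 2.5, 3.6, 10.5, 3.9, 0.5, 10.3, 25.3, 18.8, 5.2, 6.0, 1.2; M̄R̄ = 91.0000 / 13 = 7.0000
LCL = X̄ − 3·M̄R̄/d₂ = 512.3643 − 3 × 7.0000 / 1.128 = 493.7473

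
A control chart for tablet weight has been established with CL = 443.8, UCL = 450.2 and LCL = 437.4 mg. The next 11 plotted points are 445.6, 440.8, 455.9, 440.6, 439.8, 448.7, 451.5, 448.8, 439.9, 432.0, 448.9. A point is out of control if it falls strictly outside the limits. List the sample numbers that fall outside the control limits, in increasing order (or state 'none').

3, 7, 10

Compare each point to [437.4, 450.2]: sample 3 = 455.9 > UCL; sample 7 = 451.5 > UCL; sample 10 = 432.0 < LCL.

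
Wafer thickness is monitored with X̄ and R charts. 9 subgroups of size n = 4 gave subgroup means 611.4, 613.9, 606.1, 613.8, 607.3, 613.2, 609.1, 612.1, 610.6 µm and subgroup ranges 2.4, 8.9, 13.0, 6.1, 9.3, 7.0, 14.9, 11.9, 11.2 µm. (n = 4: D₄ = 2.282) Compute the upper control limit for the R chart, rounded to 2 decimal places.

R̄ = (2.4 + 8.9 + 13.0 + 6.1 + 9.3 + 7.0 + 14.9 + 11.9 + 11.2) / 9 = 84.7000 / 9 = 9.4111
UCL_R = D₄·R̄ = 2.282 × 9.4111 = 21.4762

21.48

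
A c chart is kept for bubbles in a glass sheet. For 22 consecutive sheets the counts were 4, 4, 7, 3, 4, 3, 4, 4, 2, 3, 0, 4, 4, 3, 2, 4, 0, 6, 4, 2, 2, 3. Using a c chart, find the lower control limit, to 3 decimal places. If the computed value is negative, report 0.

c̄ = (4 + 4 + 7 + 3 + 4 + 3 + 4 + 4 + 2 + 3 + 0 + 4 + 4 + 3 + 2 + 4 + 0 + 6 + 4 + 2 + 2 + 3) / 22 = 72 / 22 = 3.2727
LCL = c̄ − 3√c̄ = 3.2727 − 3 × 1.8091 = -2.1545 → 0 (cannot be negative)

0.000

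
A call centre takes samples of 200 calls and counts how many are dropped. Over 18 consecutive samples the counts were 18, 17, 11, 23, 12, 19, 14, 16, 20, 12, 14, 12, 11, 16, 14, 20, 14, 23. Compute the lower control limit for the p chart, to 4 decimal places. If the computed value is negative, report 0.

0.0221

p̄ = Σdᵢ / (k·n) = 286 / (18 × 200) = 0.07944
LCL = p̄ − 3·√(p̄(1−p̄)/n) = 0.07944 − 3 × 0.01912 = 0.02208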